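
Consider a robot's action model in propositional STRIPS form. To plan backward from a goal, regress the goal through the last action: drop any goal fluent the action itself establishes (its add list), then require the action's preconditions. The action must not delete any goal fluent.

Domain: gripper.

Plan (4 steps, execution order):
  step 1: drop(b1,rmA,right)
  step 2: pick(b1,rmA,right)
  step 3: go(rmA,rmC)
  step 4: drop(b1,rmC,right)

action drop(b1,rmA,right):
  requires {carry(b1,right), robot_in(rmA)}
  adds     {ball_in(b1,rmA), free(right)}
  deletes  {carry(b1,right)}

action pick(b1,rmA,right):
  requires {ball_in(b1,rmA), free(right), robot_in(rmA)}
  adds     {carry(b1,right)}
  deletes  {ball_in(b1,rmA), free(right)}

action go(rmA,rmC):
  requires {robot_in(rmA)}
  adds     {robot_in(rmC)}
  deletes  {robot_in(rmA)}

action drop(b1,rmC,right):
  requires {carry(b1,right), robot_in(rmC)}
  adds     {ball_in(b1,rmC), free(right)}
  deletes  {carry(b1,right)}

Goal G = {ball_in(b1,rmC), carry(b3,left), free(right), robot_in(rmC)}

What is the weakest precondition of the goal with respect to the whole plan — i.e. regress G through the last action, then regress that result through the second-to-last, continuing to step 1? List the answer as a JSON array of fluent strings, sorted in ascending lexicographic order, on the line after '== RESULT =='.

Work backward from the goal:
  through step 4 (drop(b1,rmC,right)): drop {ball_in(b1,rmC), free(right)}, keep {carry(b3,left), robot_in(rmC)}, require {carry(b1,right), robot_in(rmC)}
    → {carry(b1,right), carry(b3,left), robot_in(rmC)}
  through step 3 (go(rmA,rmC)): drop {robot_in(rmC)}, keep {carry(b1,right), carry(b3,left)}, require {robot_in(rmA)}
    → {carry(b1,right), carry(b3,left), robot_in(rmA)}
  through step 2 (pick(b1,rmA,right)): drop {carry(b1,right)}, keep {carry(b3,left), robot_in(rmA)}, require {ball_in(b1,rmA), free(right), robot_in(rmA)}
    → {ball_in(b1,rmA), carry(b3,left), free(right), robot_in(rmA)}
  through step 1 (drop(b1,rmA,right)): drop {ball_in(b1,rmA), free(right)}, keep {carry(b3,left), robot_in(rmA)}, require {carry(b1,right), robot_in(rmA)}
    → {carry(b1,right), carry(b3,left), robot_in(rmA)}

== RESULT ==
["carry(b1,right)", "carry(b3,left)", "robot_in(rmA)"]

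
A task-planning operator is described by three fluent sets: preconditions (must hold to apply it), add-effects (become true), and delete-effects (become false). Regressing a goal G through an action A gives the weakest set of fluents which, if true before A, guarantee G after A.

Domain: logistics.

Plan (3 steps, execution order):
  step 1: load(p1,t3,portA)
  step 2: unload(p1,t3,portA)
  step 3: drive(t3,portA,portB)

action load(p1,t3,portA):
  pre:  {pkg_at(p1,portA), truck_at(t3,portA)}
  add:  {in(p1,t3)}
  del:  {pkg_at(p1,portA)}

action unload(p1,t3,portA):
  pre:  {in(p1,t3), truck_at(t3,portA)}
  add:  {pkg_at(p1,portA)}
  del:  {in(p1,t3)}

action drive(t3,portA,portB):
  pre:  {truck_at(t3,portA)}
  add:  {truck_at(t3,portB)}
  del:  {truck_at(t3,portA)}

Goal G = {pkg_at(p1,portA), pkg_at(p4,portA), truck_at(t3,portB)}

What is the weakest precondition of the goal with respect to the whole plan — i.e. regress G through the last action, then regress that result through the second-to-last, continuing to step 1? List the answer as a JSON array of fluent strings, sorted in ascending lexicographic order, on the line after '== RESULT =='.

Regress step by step:
  through step 3 (drive(t3,portA,portB)): drop {truck_at(t3,portB)}, keep {pkg_at(p1,portA), pkg_at(p4,portA)}, require {truck_at(t3,portA)}
    → {pkg_at(p1,portA), pkg_at(p4,portA), truck_at(t3,portA)}
  through step 2 (unload(p1,t3,portA)): drop {pkg_at(p1,portA)}, keep {pkg_at(p4,portA), truck_at(t3,portA)}, require {in(p1,t3), truck_at(t3,portA)}
    → {in(p1,t3), pkg_at(p4,portA), truck_at(t3,portA)}
  through step 1 (load(p1,t3,portA)): drop {in(p1,t3)}, keep {pkg_at(p4,portA), truck_at(t3,portA)}, require {pkg_at(p1,portA), truck_at(t3,portA)}
    → {pkg_at(p1,portA), pkg_at(p4,portA), truck_at(t3,portA)}

== RESULT ==
["pkg_at(p1,portA)", "pkg_at(p4,portA)", "truck_at(t3,portA)"]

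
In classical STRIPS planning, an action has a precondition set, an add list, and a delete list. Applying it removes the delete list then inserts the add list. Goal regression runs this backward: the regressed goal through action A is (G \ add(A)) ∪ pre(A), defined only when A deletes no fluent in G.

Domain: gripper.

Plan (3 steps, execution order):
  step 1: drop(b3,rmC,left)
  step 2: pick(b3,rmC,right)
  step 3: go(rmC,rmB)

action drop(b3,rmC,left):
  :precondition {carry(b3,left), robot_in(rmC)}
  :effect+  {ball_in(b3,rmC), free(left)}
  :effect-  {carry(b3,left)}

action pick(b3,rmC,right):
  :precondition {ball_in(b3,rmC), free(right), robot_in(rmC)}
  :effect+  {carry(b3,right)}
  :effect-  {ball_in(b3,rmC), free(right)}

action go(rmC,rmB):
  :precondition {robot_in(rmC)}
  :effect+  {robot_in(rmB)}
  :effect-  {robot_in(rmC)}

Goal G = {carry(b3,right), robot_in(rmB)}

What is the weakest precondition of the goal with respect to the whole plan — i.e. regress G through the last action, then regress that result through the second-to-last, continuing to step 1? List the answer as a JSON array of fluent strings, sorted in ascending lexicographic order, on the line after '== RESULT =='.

Regress step by step:
  through step 3 (go(rmC,rmB)): drop {robot_in(rmB)}, keep {carry(b3,right)}, require {robot_in(rmC)}
    → {carry(b3,right), robot_in(rmC)}
  through step 2 (pick(b3,rmC,right)): drop {carry(b3,right)}, keep {robot_in(rmC)}, require {ball_in(b3,rmC), free(right), robot_in(rmC)}
    → {ball_in(b3,rmC), free(right), robot_in(rmC)}
  through step 1 (drop(b3,rmC,left)): drop {ball_in(b3,rmC)}, keep {free(right), robot_in(rmC)}, require {carry(b3,left), robot_in(rmC)}
    → {carry(b3,left), free(right), robot_in(rmC)}

== RESULT ==
["carry(b3,left)", "free(right)", "robot_in(rmC)"]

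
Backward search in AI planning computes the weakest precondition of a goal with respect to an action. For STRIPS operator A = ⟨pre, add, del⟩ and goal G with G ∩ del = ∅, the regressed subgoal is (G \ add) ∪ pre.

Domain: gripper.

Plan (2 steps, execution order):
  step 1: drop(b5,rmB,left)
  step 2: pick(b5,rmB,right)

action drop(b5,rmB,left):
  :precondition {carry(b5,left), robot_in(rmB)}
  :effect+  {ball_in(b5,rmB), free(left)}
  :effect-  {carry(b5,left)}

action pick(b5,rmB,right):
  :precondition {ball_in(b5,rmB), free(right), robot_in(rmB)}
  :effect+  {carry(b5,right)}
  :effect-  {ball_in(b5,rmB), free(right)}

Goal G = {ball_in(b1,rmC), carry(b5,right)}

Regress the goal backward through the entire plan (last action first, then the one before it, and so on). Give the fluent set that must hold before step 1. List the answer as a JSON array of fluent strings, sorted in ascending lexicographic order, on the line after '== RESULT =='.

Regress step by step:
  through step 2 (pick(b5,rmB,right)): drop {carry(b5,right)}, keep {ball_in(b1,rmC)}, require {ball_in(b5,rmB), free(right), robot_in(rmB)}
    → {ball_in(b1,rmC), ball_in(b5,rmB), free(right), robot_in(rmB)}
  through step 1 (drop(b5,rmB,left)): drop {ball_in(b5,rmB)}, keep {ball_in(b1,rmC), free(right), robot_in(rmB)}, require {carry(b5,left), robot_in(rmB)}
    → {ball_in(b1,rmC), carry(b5,left), free(right), robot_in(rmB)}

== RESULT ==
["ball_in(b1,rmC)", "carry(b5,left)", "free(right)", "robot_in(rmB)"]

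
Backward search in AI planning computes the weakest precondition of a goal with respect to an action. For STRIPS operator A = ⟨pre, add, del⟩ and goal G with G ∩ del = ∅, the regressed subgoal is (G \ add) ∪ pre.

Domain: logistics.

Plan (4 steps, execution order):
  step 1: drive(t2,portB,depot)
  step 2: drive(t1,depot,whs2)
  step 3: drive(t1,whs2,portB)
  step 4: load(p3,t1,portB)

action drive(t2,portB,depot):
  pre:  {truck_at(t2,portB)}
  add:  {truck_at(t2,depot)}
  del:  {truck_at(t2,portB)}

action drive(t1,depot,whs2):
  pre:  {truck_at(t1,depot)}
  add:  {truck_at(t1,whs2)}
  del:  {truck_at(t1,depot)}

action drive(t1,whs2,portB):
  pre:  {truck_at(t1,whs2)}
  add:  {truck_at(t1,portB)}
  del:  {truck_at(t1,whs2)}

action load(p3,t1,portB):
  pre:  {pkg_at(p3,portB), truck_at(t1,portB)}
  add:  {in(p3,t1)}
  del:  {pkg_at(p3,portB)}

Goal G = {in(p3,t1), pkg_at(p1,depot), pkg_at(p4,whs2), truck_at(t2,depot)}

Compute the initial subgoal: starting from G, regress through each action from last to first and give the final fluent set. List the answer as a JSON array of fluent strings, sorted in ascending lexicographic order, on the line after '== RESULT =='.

Work backward from the goal:
  through step 4 (load(p3,t1,portB)): drop {in(p3,t1)}, keep {pkg_at(p1,depot), pkg_at(p4,whs2), truck_at(t2,depot)}, require {pkg_at(p3,portB), truck_at(t1,portB)}
    → {pkg_at(p1,depot), pkg_at(p3,portB), pkg_at(p4,whs2), truck_at(t1,portB), truck_at(t2,depot)}
  through step 3 (drive(t1,whs2,portB)): drop {truck_at(t1,portB)}, keep {pkg_at(p1,depot), pkg_at(p3,portB), pkg_at(p4,whs2), truck_at(t2,depot)}, require {truck_at(t1,whs2)}
    → {pkg_at(p1,depot), pkg_at(p3,portB), pkg_at(p4,whs2), truck_at(t1,whs2), truck_at(t2,depot)}
  through step 2 (drive(t1,depot,whs2)): drop {truck_at(t1,whs2)}, keep {pkg_at(p1,depot), pkg_at(p3,portB), pkg_at(p4,whs2), truck_at(t2,depot)}, require {truck_at(t1,depot)}
    → {pkg_at(p1,depot), pkg_at(p3,portB), pkg_at(p4,whs2), truck_at(t1,depot), truck_at(t2,depot)}
  through step 1 (drive(t2,portB,depot)): drop {truck_at(t2,depot)}, keep {pkg_at(p1,depot), pkg_at(p3,portB), pkg_at(p4,whs2), truck_at(t1,depot)}, require {truck_at(t2,portB)}
    → {pkg_at(p1,depot), pkg_at(p3,portB), pkg_at(p4,whs2), truck_at(t1,depot), truck_at(t2,portB)}

== RESULT ==
["pkg_at(p1,depot)", "pkg_at(p3,portB)", "pkg_at(p4,whs2)", "truck_at(t1,depot)", "truck_at(t2,portB)"]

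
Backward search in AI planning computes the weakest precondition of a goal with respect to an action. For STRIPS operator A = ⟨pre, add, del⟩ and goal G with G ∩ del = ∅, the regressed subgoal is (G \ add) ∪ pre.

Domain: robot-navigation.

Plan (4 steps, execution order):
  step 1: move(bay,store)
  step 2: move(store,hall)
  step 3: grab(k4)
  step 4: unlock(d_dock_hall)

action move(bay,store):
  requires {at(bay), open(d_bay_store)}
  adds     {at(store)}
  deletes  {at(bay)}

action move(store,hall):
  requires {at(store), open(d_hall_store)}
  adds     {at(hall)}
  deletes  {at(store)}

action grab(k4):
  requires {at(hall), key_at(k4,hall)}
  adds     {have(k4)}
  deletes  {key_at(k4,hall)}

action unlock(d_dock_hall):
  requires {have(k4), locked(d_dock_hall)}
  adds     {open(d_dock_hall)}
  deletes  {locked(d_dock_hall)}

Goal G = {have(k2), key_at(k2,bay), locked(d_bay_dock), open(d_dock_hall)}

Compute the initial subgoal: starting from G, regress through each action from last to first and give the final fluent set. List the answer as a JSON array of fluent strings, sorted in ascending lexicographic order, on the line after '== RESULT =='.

Work backward from the goal:
  through step 4 (unlock(d_dock_hall)): drop {open(d_dock_hall)}, keep {have(k2), key_at(k2,bay), locked(d_bay_dock)}, require {have(k4), locked(d_dock_hall)}
    → {have(k2), have(k4), key_at(k2,bay), locked(d_bay_dock), locked(d_dock_hall)}
  through step 3 (grab(k4)): drop {have(k4)}, keep {have(k2), key_at(k2,bay), locked(d_bay_dock), locked(d_dock_hall)}, require {at(hall), key_at(k4,hall)}
    → {at(hall), have(k2), key_at(k2,bay), key_at(k4,hall), locked(d_bay_dock), locked(d_dock_hall)}
  through step 2 (move(store,hall)): drop {at(hall)}, keep {have(k2), key_at(k2,bay), key_at(k4,hall), locked(d_bay_dock), locked(d_dock_hall)}, require {at(store), open(d_hall_store)}
    → {at(store), have(k2), key_at(k2,bay), key_at(k4,hall), locked(d_bay_dock), locked(d_dock_hall), open(d_hall_store)}
  through step 1 (move(bay,store)): drop {at(store)}, keep {have(k2), key_at(k2,bay), key_at(k4,hall), locked(d_bay_dock), locked(d_dock_hall), open(d_hall_store)}, require {at(bay), open(d_bay_store)}
    → {at(bay), have(k2), key_at(k2,bay), key_at(k4,hall), locked(d_bay_dock), locked(d_dock_hall), open(d_bay_store), open(d_hall_store)}

== RESULT ==
["at(bay)", "have(k2)", "key_at(k2,bay)", "key_at(k4,hall)", "locked(d_bay_dock)", "locked(d_dock_hall)", "open(d_bay_store)", "open(d_hall_store)"]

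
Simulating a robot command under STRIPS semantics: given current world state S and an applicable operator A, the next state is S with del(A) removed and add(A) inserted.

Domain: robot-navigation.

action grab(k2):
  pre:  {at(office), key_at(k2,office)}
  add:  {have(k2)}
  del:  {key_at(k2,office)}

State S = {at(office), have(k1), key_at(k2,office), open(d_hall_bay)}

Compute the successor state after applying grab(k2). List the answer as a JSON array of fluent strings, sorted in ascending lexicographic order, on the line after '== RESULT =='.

Progress:
  pre ⊆ S: {at(office), key_at(k2,office)} ⊆ S  — applicable
  S \ del = {at(office), have(k1), open(d_hall_bay)}
  ∪ add   = {at(office), have(k1), have(k2), open(d_hall_bay)}

== RESULT ==
["at(office)", "have(k1)", "have(k2)", "open(d_hall_bay)"]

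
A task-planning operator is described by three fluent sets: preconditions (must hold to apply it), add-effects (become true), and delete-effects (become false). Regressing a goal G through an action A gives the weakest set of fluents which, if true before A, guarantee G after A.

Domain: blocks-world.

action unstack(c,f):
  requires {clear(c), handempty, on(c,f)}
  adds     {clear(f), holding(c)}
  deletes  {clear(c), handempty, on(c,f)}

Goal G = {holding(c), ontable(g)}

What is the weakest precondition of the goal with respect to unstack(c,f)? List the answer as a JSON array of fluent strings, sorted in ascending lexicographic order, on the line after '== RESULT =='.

Compute (G \ add) ∪ pre:
  G ∩ del = {}  (empty — regression defined)
  G \ add = {holding(c), ontable(g)} \ {clear(f), holding(c)} = {ontable(g)}
  ∪ pre   = {ontable(g)} ∪ {clear(c), handempty, on(c,f)}
          = {clear(c), handempty, on(c,f), ontable(g)}

== RESULT ==
["clear(c)", "handempty", "on(c,f)", "ontable(g)"]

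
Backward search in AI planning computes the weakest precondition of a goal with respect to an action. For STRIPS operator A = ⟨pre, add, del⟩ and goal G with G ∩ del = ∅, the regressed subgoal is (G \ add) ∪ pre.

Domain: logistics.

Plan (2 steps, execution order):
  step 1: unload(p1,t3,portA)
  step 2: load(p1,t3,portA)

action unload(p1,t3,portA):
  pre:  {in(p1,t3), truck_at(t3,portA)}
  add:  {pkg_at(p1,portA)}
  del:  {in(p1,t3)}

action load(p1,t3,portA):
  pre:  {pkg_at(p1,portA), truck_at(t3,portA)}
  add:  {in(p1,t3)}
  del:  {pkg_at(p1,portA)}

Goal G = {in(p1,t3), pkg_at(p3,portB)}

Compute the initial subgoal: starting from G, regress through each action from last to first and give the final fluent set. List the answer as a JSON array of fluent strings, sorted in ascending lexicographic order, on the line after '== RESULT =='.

Regress step by step:
  through step 2 (load(p1,t3,portA)): drop {in(p1,t3)}, keep {pkg_at(p3,portB)}, require {pkg_at(p1,portA), truck_at(t3,portA)}
    → {pkg_at(p1,portA), pkg_at(p3,portB), truck_at(t3,portA)}
  through step 1 (unload(p1,t3,portA)): drop {pkg_at(p1,portA)}, keep {pkg_at(p3,portB), truck_at(t3,portA)}, require {in(p1,t3), truck_at(t3,portA)}
    → {in(p1,t3), pkg_at(p3,portB), truck_at(t3,portA)}

== RESULT ==
["in(p1,t3)", "pkg_at(p3,portB)", "truck_at(t3,portA)"]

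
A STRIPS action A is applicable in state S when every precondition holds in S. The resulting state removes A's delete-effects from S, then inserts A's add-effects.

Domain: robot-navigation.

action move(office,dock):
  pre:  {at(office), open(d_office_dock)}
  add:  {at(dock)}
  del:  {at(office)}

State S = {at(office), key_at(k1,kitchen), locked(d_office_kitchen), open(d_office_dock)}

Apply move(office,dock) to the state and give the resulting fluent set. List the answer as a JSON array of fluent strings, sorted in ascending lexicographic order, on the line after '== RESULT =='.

Compute (S \ del) ∪ add:
  pre ⊆ S: {at(office), open(d_office_dock)} ⊆ S  — applicable
  S \ del = {key_at(k1,kitchen), locked(d_office_kitchen), open(d_office_dock)}
  ∪ add   = {at(dock), key_at(k1,kitchen), locked(d_office_kitchen), open(d_office_dock)}

== RESULT ==
["at(dock)", "key_at(k1,kitchen)", "locked(d_office_kitchen)", "open(d_office_dock)"]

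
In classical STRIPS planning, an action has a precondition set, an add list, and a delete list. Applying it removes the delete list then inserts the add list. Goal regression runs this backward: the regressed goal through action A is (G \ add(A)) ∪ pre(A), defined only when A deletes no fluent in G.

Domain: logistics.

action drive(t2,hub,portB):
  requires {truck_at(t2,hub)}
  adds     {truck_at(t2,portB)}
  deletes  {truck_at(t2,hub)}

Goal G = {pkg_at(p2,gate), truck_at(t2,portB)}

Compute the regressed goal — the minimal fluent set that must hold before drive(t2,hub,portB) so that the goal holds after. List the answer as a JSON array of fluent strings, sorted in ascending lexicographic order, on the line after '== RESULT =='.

Compute (G \ add) ∪ pre:
  G ∩ del = {}  (empty — regression defined)
  G \ add = {pkg_at(p2,gate), truck_at(t2,portB)} \ {truck_at(t2,portB)} = {pkg_at(p2,gate)}
  ∪ pre   = {pkg_at(p2,gate)} ∪ {truck_at(t2,hub)}
          = {pkg_at(p2,gate), truck_at(t2,hub)}

== RESULT ==
["pkg_at(p2,gate)", "truck_at(t2,hub)"]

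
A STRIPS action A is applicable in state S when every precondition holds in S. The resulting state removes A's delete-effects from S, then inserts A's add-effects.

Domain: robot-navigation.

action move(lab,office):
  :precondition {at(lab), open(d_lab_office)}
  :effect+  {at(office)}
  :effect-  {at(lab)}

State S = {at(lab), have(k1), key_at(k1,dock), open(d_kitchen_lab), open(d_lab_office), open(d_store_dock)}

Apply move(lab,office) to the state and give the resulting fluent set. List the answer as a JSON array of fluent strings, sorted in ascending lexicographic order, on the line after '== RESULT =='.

Compute (S \ del) ∪ add:
  pre ⊆ S: {at(lab), open(d_lab_office)} ⊆ S  — applicable
  S \ del = {have(k1), key_at(k1,dock), open(d_kitchen_lab), open(d_lab_office), open(d_store_dock)}
  ∪ add   = {at(office), have(k1), key_at(k1,dock), open(d_kitchen_lab), open(d_lab_office), open(d_store_dock)}

== RESULT ==
["at(office)", "have(k1)", "key_at(k1,dock)", "open(d_kitchen_lab)", "open(d_lab_office)", "open(d_store_dock)"]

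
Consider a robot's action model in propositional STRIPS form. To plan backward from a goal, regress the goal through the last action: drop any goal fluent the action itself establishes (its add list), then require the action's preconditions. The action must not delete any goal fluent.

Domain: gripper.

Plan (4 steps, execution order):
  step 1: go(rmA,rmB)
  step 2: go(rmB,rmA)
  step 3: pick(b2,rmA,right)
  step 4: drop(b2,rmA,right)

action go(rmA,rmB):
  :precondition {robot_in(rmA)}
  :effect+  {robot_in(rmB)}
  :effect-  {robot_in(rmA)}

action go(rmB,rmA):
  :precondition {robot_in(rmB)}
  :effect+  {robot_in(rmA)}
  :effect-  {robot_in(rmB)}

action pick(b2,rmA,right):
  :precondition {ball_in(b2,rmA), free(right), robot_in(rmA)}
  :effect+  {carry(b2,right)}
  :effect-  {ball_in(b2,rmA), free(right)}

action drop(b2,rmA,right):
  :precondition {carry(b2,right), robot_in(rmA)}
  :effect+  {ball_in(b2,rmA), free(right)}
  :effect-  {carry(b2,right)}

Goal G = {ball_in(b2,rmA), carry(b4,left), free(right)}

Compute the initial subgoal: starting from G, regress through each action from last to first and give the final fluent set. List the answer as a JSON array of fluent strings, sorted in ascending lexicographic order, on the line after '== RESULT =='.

Regress step by step:
  through step 4 (drop(b2,rmA,right)): drop {ball_in(b2,rmA), free(right)}, keep {carry(b4,left)}, require {carry(b2,right), robot_in(rmA)}
    → {carry(b2,right), carry(b4,left), robot_in(rmA)}
  through step 3 (pick(b2,rmA,right)): drop {carry(b2,right)}, keep {carry(b4,left), robot_in(rmA)}, require {ball_in(b2,rmA), free(right), robot_in(rmA)}
    → {ball_in(b2,rmA), carry(b4,left), free(right), robot_in(rmA)}
  through step 2 (go(rmB,rmA)): drop {robot_in(rmA)}, keep {ball_in(b2,rmA), carry(b4,left), free(right)}, require {robot_in(rmB)}
    → {ball_in(b2,rmA), carry(b4,left), free(right), robot_in(rmB)}
  through step 1 (go(rmA,rmB)): drop {robot_in(rmB)}, keep {ball_in(b2,rmA), carry(b4,left), free(right)}, require {robot_in(rmA)}
    → {ball_in(b2,rmA), carry(b4,left), free(right), robot_in(rmA)}

== RESULT ==
["ball_in(b2,rmA)", "carry(b4,left)", "free(right)", "robot_in(rmA)"]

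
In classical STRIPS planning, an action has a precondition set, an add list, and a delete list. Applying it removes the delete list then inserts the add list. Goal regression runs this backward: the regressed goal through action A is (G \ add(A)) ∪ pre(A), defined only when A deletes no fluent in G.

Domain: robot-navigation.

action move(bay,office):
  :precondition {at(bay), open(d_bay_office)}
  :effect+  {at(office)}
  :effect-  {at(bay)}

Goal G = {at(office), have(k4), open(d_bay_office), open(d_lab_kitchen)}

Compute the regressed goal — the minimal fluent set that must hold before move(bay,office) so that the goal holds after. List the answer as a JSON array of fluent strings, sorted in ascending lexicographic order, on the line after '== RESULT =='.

Regress:
  G ∩ del = {}  (empty — regression defined)
  G \ add = {at(office), have(k4), open(d_bay_office), open(d_lab_kitchen)} \ {at(office)} = {have(k4), open(d_bay_office), open(d_lab_kitchen)}
  ∪ pre   = {have(k4), open(d_bay_office), open(d_lab_kitchen)} ∪ {at(bay), open(d_bay_office)}
          = {at(bay), have(k4), open(d_bay_office), open(d_lab_kitchen)}

== RESULT ==
["at(bay)", "have(k4)", "open(d_bay_office)", "open(d_lab_kitchen)"]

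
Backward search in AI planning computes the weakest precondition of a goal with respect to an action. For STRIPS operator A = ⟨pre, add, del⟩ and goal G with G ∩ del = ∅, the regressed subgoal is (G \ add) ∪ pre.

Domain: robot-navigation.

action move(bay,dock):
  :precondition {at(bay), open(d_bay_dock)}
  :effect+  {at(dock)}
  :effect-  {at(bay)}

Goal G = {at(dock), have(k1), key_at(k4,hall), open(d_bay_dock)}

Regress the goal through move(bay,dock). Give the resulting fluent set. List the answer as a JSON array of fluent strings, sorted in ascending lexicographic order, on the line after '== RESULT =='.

Compute (G \ add) ∪ pre:
  G ∩ del = {}  (empty — regression defined)
  G \ add = {at(dock), have(k1), key_at(k4,hall), open(d_bay_dock)} \ {at(dock)} = {have(k1), key_at(k4,hall), open(d_bay_dock)}
  ∪ pre   = {have(k1), key_at(k4,hall), open(d_bay_dock)} ∪ {at(bay), open(d_bay_dock)}
          = {at(bay), have(k1), key_at(k4,hall), open(d_bay_dock)}

== RESULT ==
["at(bay)", "have(k1)", "key_at(k4,hall)", "open(d_bay_dock)"]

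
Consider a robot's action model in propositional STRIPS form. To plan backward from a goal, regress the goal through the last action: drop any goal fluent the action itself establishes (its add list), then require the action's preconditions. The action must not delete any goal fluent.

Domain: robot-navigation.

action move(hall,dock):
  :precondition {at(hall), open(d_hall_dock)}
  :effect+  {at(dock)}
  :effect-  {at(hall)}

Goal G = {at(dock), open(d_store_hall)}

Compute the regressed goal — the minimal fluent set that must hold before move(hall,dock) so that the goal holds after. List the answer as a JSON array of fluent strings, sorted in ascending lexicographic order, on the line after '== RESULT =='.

Compute (G \ add) ∪ pre:
  G ∩ del = {}  (empty — regression defined)
  G \ add = {at(dock), open(d_store_hall)} \ {at(dock)} = {open(d_store_hall)}
  ∪ pre   = {open(d_store_hall)} ∪ {at(hall), open(d_hall_dock)}
          = {at(hall), open(d_hall_dock), open(d_store_hall)}

== RESULT ==
["at(hall)", "open(d_hall_dock)", "open(d_store_hall)"]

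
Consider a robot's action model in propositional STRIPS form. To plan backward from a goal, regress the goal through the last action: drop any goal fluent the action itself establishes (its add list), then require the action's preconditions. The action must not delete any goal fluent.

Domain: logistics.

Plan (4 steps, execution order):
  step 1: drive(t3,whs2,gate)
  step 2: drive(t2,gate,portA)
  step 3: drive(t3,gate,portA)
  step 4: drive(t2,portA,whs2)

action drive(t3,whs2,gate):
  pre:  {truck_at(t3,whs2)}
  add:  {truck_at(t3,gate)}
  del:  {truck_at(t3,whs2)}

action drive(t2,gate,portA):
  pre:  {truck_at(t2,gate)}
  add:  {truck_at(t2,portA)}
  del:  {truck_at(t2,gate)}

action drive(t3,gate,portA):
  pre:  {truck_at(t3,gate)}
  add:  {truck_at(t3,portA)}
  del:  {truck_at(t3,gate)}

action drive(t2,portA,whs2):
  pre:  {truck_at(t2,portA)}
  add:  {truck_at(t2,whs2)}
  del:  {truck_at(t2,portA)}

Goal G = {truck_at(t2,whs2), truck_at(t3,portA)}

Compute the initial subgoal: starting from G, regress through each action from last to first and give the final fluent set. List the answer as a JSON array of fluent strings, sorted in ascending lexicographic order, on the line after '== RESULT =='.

Work backward from the goal:
  through step 4 (drive(t2,portA,whs2)): drop {truck_at(t2,whs2)}, keep {truck_at(t3,portA)}, require {truck_at(t2,portA)}
    → {truck_at(t2,portA), truck_at(t3,portA)}
  through step 3 (drive(t3,gate,portA)): drop {truck_at(t3,portA)}, keep {truck_at(t2,portA)}, require {truck_at(t3,gate)}
    → {truck_at(t2,portA), truck_at(t3,gate)}
  through step 2 (drive(t2,gate,portA)): drop {truck_at(t2,portA)}, keep {truck_at(t3,gate)}, require {truck_at(t2,gate)}
    → {truck_at(t2,gate), truck_at(t3,gate)}
  through step 1 (drive(t3,whs2,gate)): drop {truck_at(t3,gate)}, keep {truck_at(t2,gate)}, require {truck_at(t3,whs2)}
    → {truck_at(t2,gate), truck_at(t3,whs2)}

== RESULT ==
["truck_at(t2,gate)", "truck_at(t3,whs2)"]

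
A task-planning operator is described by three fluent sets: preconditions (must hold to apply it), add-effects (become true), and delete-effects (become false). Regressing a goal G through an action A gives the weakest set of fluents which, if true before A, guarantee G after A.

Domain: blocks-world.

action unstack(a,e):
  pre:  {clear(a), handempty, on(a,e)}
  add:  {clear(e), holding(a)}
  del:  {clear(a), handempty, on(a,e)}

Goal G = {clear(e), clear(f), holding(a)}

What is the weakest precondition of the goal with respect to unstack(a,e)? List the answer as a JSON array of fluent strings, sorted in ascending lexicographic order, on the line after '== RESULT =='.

Compute (G \ add) ∪ pre:
  G ∩ del = {}  (empty — regression defined)
  G \ add = {clear(e), clear(f), holding(a)} \ {clear(e), holding(a)} = {clear(f)}
  ∪ pre   = {clear(f)} ∪ {clear(a), handempty, on(a,e)}
          = {clear(a), clear(f), handempty, on(a,e)}

== RESULT ==
["clear(a)", "clear(f)", "handempty", "on(a,e)"]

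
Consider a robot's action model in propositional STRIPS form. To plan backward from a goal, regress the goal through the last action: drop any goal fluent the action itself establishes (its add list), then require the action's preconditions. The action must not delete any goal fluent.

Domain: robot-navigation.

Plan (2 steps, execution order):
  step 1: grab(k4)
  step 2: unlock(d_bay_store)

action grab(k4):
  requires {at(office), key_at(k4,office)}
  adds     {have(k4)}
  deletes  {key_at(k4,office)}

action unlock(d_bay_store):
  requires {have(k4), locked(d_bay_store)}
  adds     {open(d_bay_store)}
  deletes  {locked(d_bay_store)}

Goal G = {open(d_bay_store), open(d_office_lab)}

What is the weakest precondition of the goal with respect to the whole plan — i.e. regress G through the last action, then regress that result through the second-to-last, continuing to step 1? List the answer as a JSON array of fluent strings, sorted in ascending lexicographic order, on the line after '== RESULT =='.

Regress step by step:
  through step 2 (unlock(d_bay_store)): drop {open(d_bay_store)}, keep {open(d_office_lab)}, require {have(k4), locked(d_bay_store)}
    → {have(k4), locked(d_bay_store), open(d_office_lab)}
  through step 1 (grab(k4)): drop {have(k4)}, keep {locked(d_bay_store), open(d_office_lab)}, require {at(office), key_at(k4,office)}
    → {at(office), key_at(k4,office), locked(d_bay_store), open(d_office_lab)}

== RESULT ==
["at(office)", "key_at(k4,office)", "locked(d_bay_store)", "open(d_office_lab)"]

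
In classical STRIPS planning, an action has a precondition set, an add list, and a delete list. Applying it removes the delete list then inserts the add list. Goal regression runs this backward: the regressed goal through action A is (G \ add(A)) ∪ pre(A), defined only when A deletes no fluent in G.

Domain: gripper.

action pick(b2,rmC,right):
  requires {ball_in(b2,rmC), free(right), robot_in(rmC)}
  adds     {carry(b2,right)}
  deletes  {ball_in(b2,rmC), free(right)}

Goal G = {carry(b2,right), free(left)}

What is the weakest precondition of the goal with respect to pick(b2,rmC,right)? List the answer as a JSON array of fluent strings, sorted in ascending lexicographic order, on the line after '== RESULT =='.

Compute (G \ add) ∪ pre:
  G ∩ del = {}  (empty — regression defined)
  G \ add = {carry(b2,right), free(left)} \ {carry(b2,right)} = {free(left)}
  ∪ pre   = {free(left)} ∪ {ball_in(b2,rmC), free(right), robot_in(rmC)}
          = {ball_in(b2,rmC), free(left), free(right), robot_in(rmC)}

== RESULT ==
["ball_in(b2,rmC)", "free(left)", "free(right)", "robot_in(rmC)"]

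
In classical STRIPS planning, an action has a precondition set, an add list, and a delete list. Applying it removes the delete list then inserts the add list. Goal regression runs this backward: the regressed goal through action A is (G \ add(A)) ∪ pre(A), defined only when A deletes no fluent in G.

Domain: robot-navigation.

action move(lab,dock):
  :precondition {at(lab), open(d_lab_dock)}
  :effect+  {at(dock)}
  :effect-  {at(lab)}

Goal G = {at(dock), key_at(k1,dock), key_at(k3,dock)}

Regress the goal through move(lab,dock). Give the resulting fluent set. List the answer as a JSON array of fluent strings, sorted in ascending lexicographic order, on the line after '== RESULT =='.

Regress:
  G ∩ del = {}  (empty — regression defined)
  G \ add = {at(dock), key_at(k1,dock), key_at(k3,dock)} \ {at(dock)} = {key_at(k1,dock), key_at(k3,dock)}
  ∪ pre   = {key_at(k1,dock), key_at(k3,dock)} ∪ {at(lab), open(d_lab_dock)}
          = {at(lab), key_at(k1,dock), key_at(k3,dock), open(d_lab_dock)}

== RESULT ==
["at(lab)", "key_at(k1,dock)", "key_at(k3,dock)", "open(d_lab_dock)"]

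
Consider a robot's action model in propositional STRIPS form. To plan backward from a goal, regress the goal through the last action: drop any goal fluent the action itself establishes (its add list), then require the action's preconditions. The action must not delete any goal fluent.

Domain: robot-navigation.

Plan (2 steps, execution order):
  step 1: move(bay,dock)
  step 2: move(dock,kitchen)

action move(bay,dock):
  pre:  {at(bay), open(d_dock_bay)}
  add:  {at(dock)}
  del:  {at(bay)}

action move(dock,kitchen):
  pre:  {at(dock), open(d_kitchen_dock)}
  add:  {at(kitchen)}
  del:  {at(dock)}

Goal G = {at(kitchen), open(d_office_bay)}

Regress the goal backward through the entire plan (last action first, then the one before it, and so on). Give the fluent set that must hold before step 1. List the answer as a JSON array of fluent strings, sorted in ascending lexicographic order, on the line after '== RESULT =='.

Regress step by step:
  through step 2 (move(dock,kitchen)): drop {at(kitchen)}, keep {open(d_office_bay)}, require {at(dock), open(d_kitchen_dock)}
    → {at(dock), open(d_kitchen_dock), open(d_office_bay)}
  through step 1 (move(bay,dock)): drop {at(dock)}, keep {open(d_kitchen_dock), open(d_office_bay)}, require {at(bay), open(d_dock_bay)}
    → {at(bay), open(d_dock_bay), open(d_kitchen_dock), open(d_office_bay)}

== RESULT ==
["at(bay)", "open(d_dock_bay)", "open(d_kitchen_dock)", "open(d_office_bay)"]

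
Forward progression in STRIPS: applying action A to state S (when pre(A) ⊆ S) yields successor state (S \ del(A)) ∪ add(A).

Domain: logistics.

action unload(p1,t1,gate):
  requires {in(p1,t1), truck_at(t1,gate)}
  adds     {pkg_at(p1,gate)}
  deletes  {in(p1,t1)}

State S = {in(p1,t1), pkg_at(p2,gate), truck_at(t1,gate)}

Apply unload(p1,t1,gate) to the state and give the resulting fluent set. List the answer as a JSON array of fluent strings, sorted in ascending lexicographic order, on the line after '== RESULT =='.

Progress:
  pre ⊆ S: {in(p1,t1), truck_at(t1,gate)} ⊆ S  — applicable
  S \ del = {pkg_at(p2,gate), truck_at(t1,gate)}
  ∪ add   = {pkg_at(p1,gate), pkg_at(p2,gate), truck_at(t1,gate)}

== RESULT ==
["pkg_at(p1,gate)", "pkg_at(p2,gate)", "truck_at(t1,gate)"]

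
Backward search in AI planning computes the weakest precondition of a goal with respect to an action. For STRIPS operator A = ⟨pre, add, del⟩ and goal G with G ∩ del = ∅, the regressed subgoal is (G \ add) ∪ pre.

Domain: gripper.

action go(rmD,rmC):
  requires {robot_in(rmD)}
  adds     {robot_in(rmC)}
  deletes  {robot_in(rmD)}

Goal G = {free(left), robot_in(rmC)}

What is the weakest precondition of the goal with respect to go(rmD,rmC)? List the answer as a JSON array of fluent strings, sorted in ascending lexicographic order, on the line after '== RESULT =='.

Regress:
  G ∩ del = {}  (empty — regression defined)
  G \ add = {free(left), robot_in(rmC)} \ {robot_in(rmC)} = {free(left)}
  ∪ pre   = {free(left)} ∪ {robot_in(rmD)}
          = {free(left), robot_in(rmD)}

== RESULT ==
["free(left)", "robot_in(rmD)"]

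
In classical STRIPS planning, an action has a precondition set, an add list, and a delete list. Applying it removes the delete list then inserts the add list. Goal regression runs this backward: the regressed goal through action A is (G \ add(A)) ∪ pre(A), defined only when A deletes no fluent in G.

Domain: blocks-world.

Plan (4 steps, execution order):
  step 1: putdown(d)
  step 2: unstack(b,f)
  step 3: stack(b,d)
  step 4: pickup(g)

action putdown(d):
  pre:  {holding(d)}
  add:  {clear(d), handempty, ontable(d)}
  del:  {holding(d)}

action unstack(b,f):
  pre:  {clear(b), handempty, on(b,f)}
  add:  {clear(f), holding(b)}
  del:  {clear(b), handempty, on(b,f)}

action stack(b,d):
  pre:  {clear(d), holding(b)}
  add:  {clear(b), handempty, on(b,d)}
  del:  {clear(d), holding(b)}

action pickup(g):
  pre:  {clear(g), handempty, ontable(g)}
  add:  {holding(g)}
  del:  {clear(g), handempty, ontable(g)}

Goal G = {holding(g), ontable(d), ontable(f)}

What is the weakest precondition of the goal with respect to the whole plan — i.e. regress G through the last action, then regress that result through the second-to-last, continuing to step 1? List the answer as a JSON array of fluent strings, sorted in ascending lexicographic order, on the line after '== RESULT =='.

Regress step by step:
  through step 4 (pickup(g)): drop {holding(g)}, keep {ontable(d), ontable(f)}, require {clear(g), handempty, ontable(g)}
    → {clear(g), handempty, ontable(d), ontable(f), ontable(g)}
  through step 3 (stack(b,d)): drop {handempty}, keep {clear(g), ontable(d), ontable(f), ontable(g)}, require {clear(d), holding(b)}
    → {clear(d), clear(g), holding(b), ontable(d), ontable(f), ontable(g)}
  through step 2 (unstack(b,f)): drop {holding(b)}, keep {clear(d), clear(g), ontable(d), ontable(f), ontable(g)}, require {clear(b), handempty, on(b,f)}
    → {clear(b), clear(d), clear(g), handempty, on(b,f), ontable(d), ontable(f), ontable(g)}
  through step 1 (putdown(d)): drop {clear(d), handempty, ontable(d)}, keep {clear(b), clear(g), on(b,f), ontable(f), ontable(g)}, require {holding(d)}
    → {clear(b), clear(g), holding(d), on(b,f), ontable(f), ontable(g)}

== RESULT ==
["clear(b)", "clear(g)", "holding(d)", "on(b,f)", "ontable(f)", "ontable(g)"]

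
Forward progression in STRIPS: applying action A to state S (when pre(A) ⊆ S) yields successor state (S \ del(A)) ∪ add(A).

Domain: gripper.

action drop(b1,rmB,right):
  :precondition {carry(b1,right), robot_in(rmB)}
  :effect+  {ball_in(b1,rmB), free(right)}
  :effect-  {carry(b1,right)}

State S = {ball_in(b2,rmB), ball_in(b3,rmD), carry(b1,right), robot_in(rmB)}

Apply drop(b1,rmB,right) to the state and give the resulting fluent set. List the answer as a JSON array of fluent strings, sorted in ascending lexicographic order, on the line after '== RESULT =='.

Compute (S \ del) ∪ add:
  pre ⊆ S: {carry(b1,right), robot_in(rmB)} ⊆ S  — applicable
  S \ del = {ball_in(b2,rmB), ball_in(b3,rmD), robot_in(rmB)}
  ∪ add   = {ball_in(b1,rmB), ball_in(b2,rmB), ball_in(b3,rmD), free(right), robot_in(rmB)}

== RESULT ==
["ball_in(b1,rmB)", "ball_in(b2,rmB)", "ball_in(b3,rmD)", "free(right)", "robot_in(rmB)"]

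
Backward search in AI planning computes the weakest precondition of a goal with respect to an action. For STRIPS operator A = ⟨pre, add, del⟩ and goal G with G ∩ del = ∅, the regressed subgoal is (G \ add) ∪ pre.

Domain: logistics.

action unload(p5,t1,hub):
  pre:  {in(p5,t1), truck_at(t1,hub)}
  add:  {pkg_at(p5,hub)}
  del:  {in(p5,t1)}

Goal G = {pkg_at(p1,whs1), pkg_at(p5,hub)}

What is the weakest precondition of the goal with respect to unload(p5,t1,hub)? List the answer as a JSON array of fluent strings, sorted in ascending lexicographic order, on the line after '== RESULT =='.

Compute (G \ add) ∪ pre:
  G ∩ del = {}  (empty — regression defined)
  G \ add = {pkg_at(p1,whs1), pkg_at(p5,hub)} \ {pkg_at(p5,hub)} = {pkg_at(p1,whs1)}
  ∪ pre   = {pkg_at(p1,whs1)} ∪ {in(p5,t1), truck_at(t1,hub)}
          = {in(p5,t1), pkg_at(p1,whs1), truck_at(t1,hub)}

== RESULT ==
["in(p5,t1)", "pkg_at(p1,whs1)", "truck_at(t1,hub)"]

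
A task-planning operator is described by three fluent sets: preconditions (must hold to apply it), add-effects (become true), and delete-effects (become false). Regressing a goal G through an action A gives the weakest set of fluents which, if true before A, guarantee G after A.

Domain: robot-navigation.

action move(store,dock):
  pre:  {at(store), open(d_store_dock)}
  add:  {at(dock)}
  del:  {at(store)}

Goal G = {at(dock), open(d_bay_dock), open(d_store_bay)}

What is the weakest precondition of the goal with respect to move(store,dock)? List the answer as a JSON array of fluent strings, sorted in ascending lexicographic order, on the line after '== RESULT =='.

Regress:
  G ∩ del = {}  (empty — regression defined)
  G \ add = {at(dock), open(d_bay_dock), open(d_store_bay)} \ {at(dock)} = {open(d_bay_dock), open(d_store_bay)}
  ∪ pre   = {open(d_bay_dock), open(d_store_bay)} ∪ {at(store), open(d_store_dock)}
          = {at(store), open(d_bay_dock), open(d_store_bay), open(d_store_dock)}

== RESULT ==
["at(store)", "open(d_bay_dock)", "open(d_store_bay)", "open(d_store_dock)"]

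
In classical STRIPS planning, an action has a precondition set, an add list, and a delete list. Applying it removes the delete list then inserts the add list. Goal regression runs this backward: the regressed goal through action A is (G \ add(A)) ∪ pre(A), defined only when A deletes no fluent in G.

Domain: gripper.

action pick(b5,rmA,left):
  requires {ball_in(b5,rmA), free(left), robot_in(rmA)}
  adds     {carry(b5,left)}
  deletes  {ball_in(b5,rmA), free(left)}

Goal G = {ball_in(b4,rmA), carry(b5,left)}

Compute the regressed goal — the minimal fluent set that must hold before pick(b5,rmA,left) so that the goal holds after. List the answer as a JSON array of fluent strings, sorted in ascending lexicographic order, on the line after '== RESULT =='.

Regress:
  G ∩ del = {}  (empty — regression defined)
  G \ add = {ball_in(b4,rmA), carry(b5,left)} \ {carry(b5,left)} = {ball_in(b4,rmA)}
  ∪ pre   = {ball_in(b4,rmA)} ∪ {ball_in(b5,rmA), free(left), robot_in(rmA)}
          = {ball_in(b4,rmA), ball_in(b5,rmA), free(left), robot_in(rmA)}

== RESULT ==
["ball_in(b4,rmA)", "ball_in(b5,rmA)", "free(left)", "robot_in(rmA)"]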